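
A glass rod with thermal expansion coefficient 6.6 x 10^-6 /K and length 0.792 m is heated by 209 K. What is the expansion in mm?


Thermal expansion formula: dL = alpha * L0 * dT
  dL = (6.6 x 10^-6) * 0.792 * 209 = 0.00109248 m
Convert to mm: 0.00109248 * 1000 = 1.0925 mm

1.0925 mm


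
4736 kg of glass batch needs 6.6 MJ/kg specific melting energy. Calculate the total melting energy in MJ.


Total energy = mass * specific energy
  E = 4736 * 6.6 = 31257.6 MJ

31257.6 MJ


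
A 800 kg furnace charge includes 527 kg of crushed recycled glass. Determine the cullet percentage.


Cullet ratio = (cullet mass / total batch mass) * 100
  Ratio = 527 / 800 * 100 = 65.88%

65.88%


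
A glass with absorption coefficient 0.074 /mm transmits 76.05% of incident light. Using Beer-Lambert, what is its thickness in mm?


Rearrange T = exp(-alpha * thickness):
  thickness = -ln(T) / alpha
  T = 76.05/100 = 0.7605
  ln(T) = -0.27378
  -ln(T) = 0.27378
  thickness = 0.27378 / 0.074 = 3.7 mm

3.7 mm


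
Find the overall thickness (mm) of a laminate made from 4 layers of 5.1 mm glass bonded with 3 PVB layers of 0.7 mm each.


Total thickness = glass contribution + PVB contribution
  Glass: 4 * 5.1 = 20.4 mm
  PVB: 3 * 0.7 = 2.1 mm
  Total = 20.4 + 2.1 = 22.5 mm

22.5 mm


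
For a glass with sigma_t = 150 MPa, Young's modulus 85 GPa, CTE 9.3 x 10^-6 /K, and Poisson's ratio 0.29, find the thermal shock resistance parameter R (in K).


Thermal shock resistance: R = sigma * (1 - nu) / (E * alpha)
  Numerator = 150 * (1 - 0.29) = 106.5
  Denominator = 85 * 1000 * (9.3 x 10^-6) = 0.7905
  R = 106.5 / 0.7905 = 134.7 K

134.7 K


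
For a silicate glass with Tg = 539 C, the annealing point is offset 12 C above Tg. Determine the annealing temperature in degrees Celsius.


The annealing temperature is Tg plus the offset:
  T_anneal = 539 + 12 = 551 C

551 C


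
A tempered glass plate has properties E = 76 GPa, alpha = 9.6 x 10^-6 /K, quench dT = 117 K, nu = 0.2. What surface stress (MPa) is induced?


Tempering stress: sigma = E * alpha * dT / (1 - nu)
  E (MPa) = 76 * 1000 = 76000
  Numerator = 76000 * (9.6 x 10^-6) * 117 = 85.3632
  Denominator = 1 - 0.2 = 0.8
  sigma = 85.3632 / 0.8 = 106.7 MPa

106.7 MPa


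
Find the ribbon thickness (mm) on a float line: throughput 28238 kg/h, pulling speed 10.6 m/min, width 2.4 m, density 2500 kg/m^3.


Ribbon cross-section from mass balance:
  Volume rate = throughput / density = 28238 / 2500 = 11.2952 m^3/h
  thickness = volume rate / (speed * 60 * width), i.e.
  thickness = throughput / (60 * speed * width * density) * 1000
  thickness = 28238 / (60 * 10.6 * 2.4 * 2500) * 1000 = 7.4 mm

7.4 mm


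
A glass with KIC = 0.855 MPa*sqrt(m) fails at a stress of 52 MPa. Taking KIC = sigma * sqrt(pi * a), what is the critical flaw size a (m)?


Rearrange KIC = sigma * sqrt(pi * a):
  sqrt(pi * a) = KIC / sigma
  sqrt(pi * a) = 0.855 / 52 = 0.016442
  a = (KIC / sigma)^2 / pi
  a = 0.016442^2 / pi = 0.0000861 m

0.0000861 m


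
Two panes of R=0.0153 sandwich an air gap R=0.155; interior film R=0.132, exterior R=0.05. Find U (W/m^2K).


Total thermal resistance (series):
  R_total = R_in + R_glass + R_air + R_glass + R_out
  R_total = 0.132 + 0.0153 + 0.155 + 0.0153 + 0.05 = 0.3676 m^2K/W
U-value = 1 / R_total = 1 / 0.3676 = 2.72 W/m^2K

2.72 W/m^2K


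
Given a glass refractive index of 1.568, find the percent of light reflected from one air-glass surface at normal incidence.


Fresnel reflectance at normal incidence:
  R = ((n - 1)/(n + 1))^2
  (n - 1)/(n + 1) = (1.568 - 1)/(1.568 + 1) = 0.221184
  R = 0.221184^2 = 0.0489224
  R(%) = 0.0489224 * 100 = 4.892%

4.892%


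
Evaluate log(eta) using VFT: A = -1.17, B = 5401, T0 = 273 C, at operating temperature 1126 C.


VFT equation: log(eta) = A + B / (T - T0)
  T - T0 = 1126 - 273 = 853
  B / (T - T0) = 5401 / 853 = 6.332
  log(eta) = -1.17 + 6.332 = 5.162

5.162


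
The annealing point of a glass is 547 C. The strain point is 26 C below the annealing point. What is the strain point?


Strain point = annealing point - difference:
  T_strain = 547 - 26 = 521 C

521 C


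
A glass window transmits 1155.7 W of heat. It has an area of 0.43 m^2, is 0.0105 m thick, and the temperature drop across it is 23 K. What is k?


Fourier's law rearranged: k = Q * t / (A * dT)
  Numerator = 1155.7 * 0.0105 = 12.13485
  Denominator = 0.43 * 23 = 9.89
  k = 12.13485 / 9.89 = 1.227 W/mK

1.227 W/mK


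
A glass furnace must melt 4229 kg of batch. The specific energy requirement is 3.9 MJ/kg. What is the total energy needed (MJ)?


Total energy = mass * specific energy
  E = 4229 * 3.9 = 16493.1 MJ

16493.1 MJ


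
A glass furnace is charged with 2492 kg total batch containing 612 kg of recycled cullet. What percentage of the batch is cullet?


Cullet ratio = (cullet mass / total batch mass) * 100
  Ratio = 612 / 2492 * 100 = 24.56%

24.56%


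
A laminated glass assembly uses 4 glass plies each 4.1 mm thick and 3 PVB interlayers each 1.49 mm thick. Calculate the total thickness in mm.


Total thickness = glass contribution + PVB contribution
  Glass: 4 * 4.1 = 16.4 mm
  PVB: 3 * 1.49 = 4.47 mm
  Total = 16.4 + 4.47 = 20.87 mm

20.87 mm


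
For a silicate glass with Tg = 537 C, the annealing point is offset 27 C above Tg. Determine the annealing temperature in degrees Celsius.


The annealing temperature is Tg plus the offset:
  T_anneal = 537 + 27 = 564 C

564 C


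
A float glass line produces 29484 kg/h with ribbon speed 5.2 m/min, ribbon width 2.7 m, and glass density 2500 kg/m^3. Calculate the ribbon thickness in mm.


Ribbon cross-section from mass balance:
  Volume rate = throughput / density = 29484 / 2500 = 11.7936 m^3/h
  thickness = volume rate / (speed * 60 * width), i.e.
  thickness = throughput / (60 * speed * width * density) * 1000
  thickness = 29484 / (60 * 5.2 * 2.7 * 2500) * 1000 = 14.0 mm

14.0 mm


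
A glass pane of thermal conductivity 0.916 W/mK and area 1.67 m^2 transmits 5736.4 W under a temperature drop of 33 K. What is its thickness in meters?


Fourier's law: t = k * A * dT / Q
  t = 0.916 * 1.67 * 33 / 5736.4
  t = 50.48076 / 5736.4 = 0.0088 m

0.0088 m


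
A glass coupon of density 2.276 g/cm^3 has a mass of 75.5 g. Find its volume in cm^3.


Rearrange rho = m / V:
  V = m / rho
  V = 75.5 / 2.276 = 33.172 cm^3

33.172 cm^3


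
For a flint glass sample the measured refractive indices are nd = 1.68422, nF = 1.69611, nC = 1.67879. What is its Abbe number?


Abbe number formula: Vd = (nd - 1) / (nF - nC)
  nd - 1 = 1.68422 - 1 = 0.68422
  nF - nC = 1.69611 - 1.67879 = 0.01732
  Vd = 0.68422 / 0.01732 = 39.5

39.5


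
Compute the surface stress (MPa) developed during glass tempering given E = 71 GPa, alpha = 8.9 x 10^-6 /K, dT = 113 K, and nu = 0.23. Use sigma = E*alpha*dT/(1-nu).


Tempering stress: sigma = E * alpha * dT / (1 - nu)
  E (MPa) = 71 * 1000 = 71000
  Numerator = 71000 * (8.9 x 10^-6) * 113 = 71.4047
  Denominator = 1 - 0.23 = 0.77
  sigma = 71.4047 / 0.77 = 92.7 MPa

92.7 MPa


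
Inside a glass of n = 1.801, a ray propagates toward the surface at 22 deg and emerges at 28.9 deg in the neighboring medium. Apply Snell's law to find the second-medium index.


Apply Snell's law: n1 * sin(theta1) = n2 * sin(theta2)
  n2 = n1 * sin(theta1) / sin(theta2)
  sin(22) = 0.374607
  sin(28.9) = 0.483282
  n2 = 1.801 * 0.374607 / 0.483282 = 1.396

1.396


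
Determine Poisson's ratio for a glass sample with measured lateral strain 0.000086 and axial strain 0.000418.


Poisson's ratio: nu = lateral strain / axial strain
  nu = 0.000086 / 0.000418 = 0.2057

0.2057


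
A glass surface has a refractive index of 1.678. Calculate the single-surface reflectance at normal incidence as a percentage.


Fresnel reflectance at normal incidence:
  R = ((n - 1)/(n + 1))^2
  (n - 1)/(n + 1) = (1.678 - 1)/(1.678 + 1) = 0.253174
  R = 0.253174^2 = 0.0640971
  R(%) = 0.0640971 * 100 = 6.41%

6.41%


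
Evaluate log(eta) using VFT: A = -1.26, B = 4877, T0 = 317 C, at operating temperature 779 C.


VFT equation: log(eta) = A + B / (T - T0)
  T - T0 = 779 - 317 = 462
  B / (T - T0) = 4877 / 462 = 10.556
  log(eta) = -1.26 + 10.556 = 9.296

9.296


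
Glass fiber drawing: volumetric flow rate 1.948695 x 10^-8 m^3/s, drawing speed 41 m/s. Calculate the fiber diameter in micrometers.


Cross-sectional area from continuity:
  A = Q / v = 1.948695 x 10^-8 / 41 = 4.752915 x 10^-10 m^2
Diameter from circular cross-section:
  d = sqrt(4A / pi) * 10^6 (m -> um)
  d = sqrt(4 * 4.752915 x 10^-10 / pi) * 10^6 = 24.6 um

24.6 um


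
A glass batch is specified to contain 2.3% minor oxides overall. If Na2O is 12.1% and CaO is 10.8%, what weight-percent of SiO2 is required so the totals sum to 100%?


Known pieces sum to 100%:
  SiO2 = 100 - (others + Na2O + CaO)
  SiO2 = 100 - (2.3 + 12.1 + 10.8) = 74.8%

74.8%


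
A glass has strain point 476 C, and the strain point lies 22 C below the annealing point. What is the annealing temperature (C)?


T_anneal = T_strain + gap:
  T_anneal = 476 + 22 = 498 C

498 C


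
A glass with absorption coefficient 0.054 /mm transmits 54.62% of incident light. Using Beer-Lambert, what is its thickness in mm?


Rearrange T = exp(-alpha * thickness):
  thickness = -ln(T) / alpha
  T = 54.62/100 = 0.5462
  ln(T) = -0.60477
  -ln(T) = 0.60477
  thickness = 0.60477 / 0.054 = 11.2 mm

11.2 mm


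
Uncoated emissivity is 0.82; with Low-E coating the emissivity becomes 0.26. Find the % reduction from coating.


Percentage reduction = (1 - coated/uncoated) * 100
  Ratio = 0.26 / 0.82 = 0.3171
  Reduction = (1 - 0.3171) * 100 = 68.3%

68.3%


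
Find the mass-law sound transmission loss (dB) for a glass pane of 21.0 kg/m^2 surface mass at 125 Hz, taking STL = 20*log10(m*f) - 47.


Mass law: STL = 20 * log10(m * f) - 47
  m * f = 21.0 * 125 = 2625
  log10(2625) = 3.41913
  STL = 20 * 3.41913 - 47 = 68.3826 - 47 = 21.4 dB

21.4 dB


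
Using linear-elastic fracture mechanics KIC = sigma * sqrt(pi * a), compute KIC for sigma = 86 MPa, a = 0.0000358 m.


Fracture toughness: KIC = sigma * sqrt(pi * a)
  pi * a = pi * 0.0000358 = 0.000112469
  sqrt(pi * a) = 0.010605
  KIC = 86 * 0.010605 = 0.912 MPa*sqrt(m)

0.912 MPa*sqrt(m)


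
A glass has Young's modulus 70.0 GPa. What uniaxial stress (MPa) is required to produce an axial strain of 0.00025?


Rearrange E = sigma / epsilon:
  sigma = E * epsilon
  E (MPa) = 70.0 * 1000 = 70000
  sigma = 70000 * 0.00025 = 17.5 MPa

17.5 MPa


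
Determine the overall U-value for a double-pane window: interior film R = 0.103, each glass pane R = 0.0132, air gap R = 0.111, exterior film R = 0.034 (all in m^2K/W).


Total thermal resistance (series):
  R_total = R_in + R_glass + R_air + R_glass + R_out
  R_total = 0.103 + 0.0132 + 0.111 + 0.0132 + 0.034 = 0.2744 m^2K/W
U-value = 1 / R_total = 1 / 0.2744 = 3.644 W/m^2K

3.644 W/m^2K


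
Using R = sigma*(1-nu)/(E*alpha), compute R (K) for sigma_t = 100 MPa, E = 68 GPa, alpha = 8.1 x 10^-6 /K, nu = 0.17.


Thermal shock resistance: R = sigma * (1 - nu) / (E * alpha)
  Numerator = 100 * (1 - 0.17) = 83.0
  Denominator = 68 * 1000 * (8.1 x 10^-6) = 0.5508
  R = 83.0 / 0.5508 = 150.7 K

150.7 K


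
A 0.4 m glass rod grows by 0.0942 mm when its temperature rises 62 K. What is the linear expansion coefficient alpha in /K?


Rearrange dL = alpha * L0 * dT for alpha:
  alpha = dL / (L0 * dT)
  alpha = (0.0942 / 1000) / (0.4 * 62) = 0.000003798 /K = 3.798 x 10^-6 /K

3.798 x 10^-6 /K


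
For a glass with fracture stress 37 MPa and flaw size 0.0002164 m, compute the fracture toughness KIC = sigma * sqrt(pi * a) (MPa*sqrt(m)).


Fracture toughness: KIC = sigma * sqrt(pi * a)
  pi * a = pi * 0.0002164 = 0.000679841
  sqrt(pi * a) = 0.026074
  KIC = 37 * 0.026074 = 0.965 MPa*sqrt(m)

0.965 MPa*sqrt(m)


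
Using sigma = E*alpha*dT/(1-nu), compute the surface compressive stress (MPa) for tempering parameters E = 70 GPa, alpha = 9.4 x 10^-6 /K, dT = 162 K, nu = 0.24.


Tempering stress: sigma = E * alpha * dT / (1 - nu)
  E (MPa) = 70 * 1000 = 70000
  Numerator = 70000 * (9.4 x 10^-6) * 162 = 106.596
  Denominator = 1 - 0.24 = 0.76
  sigma = 106.596 / 0.76 = 140.3 MPa

140.3 MPa


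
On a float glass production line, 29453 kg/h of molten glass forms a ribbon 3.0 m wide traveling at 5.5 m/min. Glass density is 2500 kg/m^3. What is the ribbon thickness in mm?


Ribbon cross-section from mass balance:
  Volume rate = throughput / density = 29453 / 2500 = 11.7812 m^3/h
  thickness = volume rate / (speed * 60 * width), i.e.
  thickness = throughput / (60 * speed * width * density) * 1000
  thickness = 29453 / (60 * 5.5 * 3.0 * 2500) * 1000 = 11.9 mm

11.9 mm


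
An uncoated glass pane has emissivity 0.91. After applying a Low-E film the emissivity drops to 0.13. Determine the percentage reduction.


Percentage reduction = (1 - coated/uncoated) * 100
  Ratio = 0.13 / 0.91 = 0.1429
  Reduction = (1 - 0.1429) * 100 = 85.7%

85.7%


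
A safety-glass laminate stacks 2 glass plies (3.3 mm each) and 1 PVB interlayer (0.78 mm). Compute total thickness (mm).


Total thickness = glass contribution + PVB contribution
  Glass: 2 * 3.3 = 6.6 mm
  PVB: 1 * 0.78 = 0.78 mm
  Total = 6.6 + 0.78 = 7.38 mm

7.38 mm


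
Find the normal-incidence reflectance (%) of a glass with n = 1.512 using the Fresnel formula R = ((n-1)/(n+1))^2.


Fresnel reflectance at normal incidence:
  R = ((n - 1)/(n + 1))^2
  (n - 1)/(n + 1) = (1.512 - 1)/(1.512 + 1) = 0.203822
  R = 0.203822^2 = 0.0415434
  R(%) = 0.0415434 * 100 = 4.154%

4.154%


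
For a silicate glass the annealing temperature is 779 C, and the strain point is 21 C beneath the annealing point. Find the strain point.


Strain point = annealing point - difference:
  T_strain = 779 - 21 = 758 C

758 C


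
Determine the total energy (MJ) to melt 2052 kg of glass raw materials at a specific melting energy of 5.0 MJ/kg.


Total energy = mass * specific energy
  E = 2052 * 5.0 = 10260 MJ

10260 MJ


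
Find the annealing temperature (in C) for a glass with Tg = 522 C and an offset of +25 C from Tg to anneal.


The annealing temperature is Tg plus the offset:
  T_anneal = 522 + 25 = 547 C

547 C


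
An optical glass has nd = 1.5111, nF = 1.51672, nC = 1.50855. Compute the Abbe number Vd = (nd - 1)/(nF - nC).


Abbe number formula: Vd = (nd - 1) / (nF - nC)
  nd - 1 = 1.5111 - 1 = 0.5111
  nF - nC = 1.51672 - 1.50855 = 0.00817
  Vd = 0.5111 / 0.00817 = 62.56

62.56


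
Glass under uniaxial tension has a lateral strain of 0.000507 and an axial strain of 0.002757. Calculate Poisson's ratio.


Poisson's ratio: nu = lateral strain / axial strain
  nu = 0.000507 / 0.002757 = 0.1839

0.1839


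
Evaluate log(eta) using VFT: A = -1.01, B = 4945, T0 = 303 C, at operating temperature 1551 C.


VFT equation: log(eta) = A + B / (T - T0)
  T - T0 = 1551 - 303 = 1248
  B / (T - T0) = 4945 / 1248 = 3.962
  log(eta) = -1.01 + 3.962 = 2.952

2.952


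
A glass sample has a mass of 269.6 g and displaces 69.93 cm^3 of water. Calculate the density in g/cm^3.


Use the definition of density:
  rho = mass / volume
  rho = 269.6 / 69.93 = 3.855 g/cm^3

3.855 g/cm^3


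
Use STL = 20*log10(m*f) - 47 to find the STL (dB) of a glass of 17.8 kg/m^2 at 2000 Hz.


Mass law: STL = 20 * log10(m * f) - 47
  m * f = 17.8 * 2000 = 35600
  log10(35600) = 4.55145
  STL = 20 * 4.55145 - 47 = 91.029 - 47 = 44.0 dB

44.0 dB


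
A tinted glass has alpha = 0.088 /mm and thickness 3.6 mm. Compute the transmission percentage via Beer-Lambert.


Beer-Lambert law: T = exp(-alpha * thickness)
  exponent = -0.088 * 3.6 = -0.3168
  T = exp(-0.3168) = 0.7285
  Percentage = 0.7285 * 100 = 72.85%

72.85%


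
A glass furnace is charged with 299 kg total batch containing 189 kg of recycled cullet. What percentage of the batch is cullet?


Cullet ratio = (cullet mass / total batch mass) * 100
  Ratio = 189 / 299 * 100 = 63.21%

63.21%


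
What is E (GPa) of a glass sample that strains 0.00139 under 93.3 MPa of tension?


Young's modulus: E = stress / strain
  E = 93.3 MPa / 0.00139 = 67122.3 MPa
Convert to GPa: 67122.3 / 1000 = 67.12 GPa

67.12 GPa


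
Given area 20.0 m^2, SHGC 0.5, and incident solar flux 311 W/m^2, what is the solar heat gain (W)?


Solar heat gain: Q = Area * SHGC * Irradiance
  Q = 20.0 * 0.5 * 311 = 3110 W

3110 W


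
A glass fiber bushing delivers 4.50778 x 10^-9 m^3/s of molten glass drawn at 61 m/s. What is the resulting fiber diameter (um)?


Cross-sectional area from continuity:
  A = Q / v = 4.50778 x 10^-9 / 61 = 7.389803 x 10^-11 m^2
Diameter from circular cross-section:
  d = sqrt(4A / pi) * 10^6 (m -> um)
  d = sqrt(4 * 7.389803 x 10^-11 / pi) * 10^6 = 9.7 um

9.7 um


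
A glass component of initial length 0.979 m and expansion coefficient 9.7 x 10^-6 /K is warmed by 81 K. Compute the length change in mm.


Thermal expansion formula: dL = alpha * L0 * dT
  dL = (9.7 x 10^-6) * 0.979 * 81 = 0.0007692 m
Convert to mm: 0.0007692 * 1000 = 0.7692 mm

0.7692 mm


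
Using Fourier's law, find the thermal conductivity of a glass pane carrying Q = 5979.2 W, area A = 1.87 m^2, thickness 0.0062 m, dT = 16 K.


Fourier's law rearranged: k = Q * t / (A * dT)
  Numerator = 5979.2 * 0.0062 = 37.07104
  Denominator = 1.87 * 16 = 29.92
  k = 37.07104 / 29.92 = 1.239 W/mK

1.239 W/mK


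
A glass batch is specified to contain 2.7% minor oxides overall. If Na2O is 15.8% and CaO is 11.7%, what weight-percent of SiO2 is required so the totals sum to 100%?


Known pieces sum to 100%:
  SiO2 = 100 - (others + Na2O + CaO)
  SiO2 = 100 - (2.7 + 15.8 + 11.7) = 69.8%

69.8%


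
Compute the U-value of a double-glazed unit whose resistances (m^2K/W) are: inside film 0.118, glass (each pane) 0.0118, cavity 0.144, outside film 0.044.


Total thermal resistance (series):
  R_total = R_in + R_glass + R_air + R_glass + R_out
  R_total = 0.118 + 0.0118 + 0.144 + 0.0118 + 0.044 = 0.3296 m^2K/W
U-value = 1 / R_total = 1 / 0.3296 = 3.034 W/m^2K

3.034 W/m^2K


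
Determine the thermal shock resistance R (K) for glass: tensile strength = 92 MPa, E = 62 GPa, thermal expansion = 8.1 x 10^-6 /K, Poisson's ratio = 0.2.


Thermal shock resistance: R = sigma * (1 - nu) / (E * alpha)
  Numerator = 92 * (1 - 0.2) = 73.6
  Denominator = 62 * 1000 * (8.1 x 10^-6) = 0.5022
  R = 73.6 / 0.5022 = 146.6 K

146.6 K


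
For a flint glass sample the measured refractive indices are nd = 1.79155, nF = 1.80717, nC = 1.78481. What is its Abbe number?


Abbe number formula: Vd = (nd - 1) / (nF - nC)
  nd - 1 = 1.79155 - 1 = 0.79155
  nF - nC = 1.80717 - 1.78481 = 0.02236
  Vd = 0.79155 / 0.02236 = 35.4

35.4


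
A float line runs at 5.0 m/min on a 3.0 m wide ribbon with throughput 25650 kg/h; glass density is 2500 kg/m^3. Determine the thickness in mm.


Ribbon cross-section from mass balance:
  Volume rate = throughput / density = 25650 / 2500 = 10.26 m^3/h
  thickness = volume rate / (speed * 60 * width), i.e.
  thickness = throughput / (60 * speed * width * density) * 1000
  thickness = 25650 / (60 * 5.0 * 3.0 * 2500) * 1000 = 11.4 mm

11.4 mm


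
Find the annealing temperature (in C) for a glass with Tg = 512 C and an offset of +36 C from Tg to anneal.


The annealing temperature is Tg plus the offset:
  T_anneal = 512 + 36 = 548 C

548 C


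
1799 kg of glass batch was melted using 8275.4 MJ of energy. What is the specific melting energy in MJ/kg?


Rearrange E = m * s for s:
  s = E / m
  s = 8275.4 / 1799 = 4.6 MJ/kg

4.6 MJ/kg


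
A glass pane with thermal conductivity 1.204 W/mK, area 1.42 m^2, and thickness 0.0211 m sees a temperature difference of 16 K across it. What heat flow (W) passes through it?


Fourier's law: Q = k * A * dT / t
  Q = 1.204 * 1.42 * 16 / 0.0211
  Q = 27.35488 / 0.0211 = 1296.4 W

1296.4 W


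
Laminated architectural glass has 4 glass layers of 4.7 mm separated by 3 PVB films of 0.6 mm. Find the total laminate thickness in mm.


Total thickness = glass contribution + PVB contribution
  Glass: 4 * 4.7 = 18.8 mm
  PVB: 3 * 0.6 = 1.8 mm
  Total = 18.8 + 1.8 = 20.6 mm

20.6 mm


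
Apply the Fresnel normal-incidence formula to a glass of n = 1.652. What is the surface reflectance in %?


Fresnel reflectance at normal incidence:
  R = ((n - 1)/(n + 1))^2
  (n - 1)/(n + 1) = (1.652 - 1)/(1.652 + 1) = 0.245852
  R = 0.245852^2 = 0.0604432
  R(%) = 0.0604432 * 100 = 6.044%

6.044%


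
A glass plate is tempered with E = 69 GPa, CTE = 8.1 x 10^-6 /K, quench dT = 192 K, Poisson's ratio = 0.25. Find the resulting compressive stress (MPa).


Tempering stress: sigma = E * alpha * dT / (1 - nu)
  E (MPa) = 69 * 1000 = 69000
  Numerator = 69000 * (8.1 x 10^-6) * 192 = 107.3088
  Denominator = 1 - 0.25 = 0.75
  sigma = 107.3088 / 0.75 = 143.1 MPa

143.1 MPa


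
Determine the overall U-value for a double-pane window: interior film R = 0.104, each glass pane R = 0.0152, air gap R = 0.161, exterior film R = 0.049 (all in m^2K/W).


Total thermal resistance (series):
  R_total = R_in + R_glass + R_air + R_glass + R_out
  R_total = 0.104 + 0.0152 + 0.161 + 0.0152 + 0.049 = 0.3444 m^2K/W
U-value = 1 / R_total = 1 / 0.3444 = 2.904 W/m^2K

2.904 W/m^2K


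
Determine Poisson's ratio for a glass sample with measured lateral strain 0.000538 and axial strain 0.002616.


Poisson's ratio: nu = lateral strain / axial strain
  nu = 0.000538 / 0.002616 = 0.2057

0.2057


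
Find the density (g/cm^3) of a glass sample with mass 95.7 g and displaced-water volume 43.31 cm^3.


Use the definition of density:
  rho = mass / volume
  rho = 95.7 / 43.31 = 2.21 g/cm^3

2.21 g/cm^3


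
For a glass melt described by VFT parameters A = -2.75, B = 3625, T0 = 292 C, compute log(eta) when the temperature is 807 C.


VFT equation: log(eta) = A + B / (T - T0)
  T - T0 = 807 - 292 = 515
  B / (T - T0) = 3625 / 515 = 7.039
  log(eta) = -2.75 + 7.039 = 4.289

4.289


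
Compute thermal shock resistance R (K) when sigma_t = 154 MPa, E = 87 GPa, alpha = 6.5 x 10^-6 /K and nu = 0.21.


Thermal shock resistance: R = sigma * (1 - nu) / (E * alpha)
  Numerator = 154 * (1 - 0.21) = 121.66
  Denominator = 87 * 1000 * (6.5 x 10^-6) = 0.5655
  R = 121.66 / 0.5655 = 215.1 K

215.1 K


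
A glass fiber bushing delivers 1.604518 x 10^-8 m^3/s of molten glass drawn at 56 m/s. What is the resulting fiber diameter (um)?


Cross-sectional area from continuity:
  A = Q / v = 1.604518 x 10^-8 / 56 = 2.865211 x 10^-10 m^2
Diameter from circular cross-section:
  d = sqrt(4A / pi) * 10^6 (m -> um)
  d = sqrt(4 * 2.865211 x 10^-10 / pi) * 10^6 = 19.1 um

19.1 um


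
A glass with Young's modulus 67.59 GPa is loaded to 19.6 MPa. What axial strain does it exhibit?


Rearrange E = sigma / epsilon:
  epsilon = sigma / E
  E (MPa) = 67.59 * 1000 = 67590
  epsilon = 19.6 / 67590 = 0.00029

0.00029


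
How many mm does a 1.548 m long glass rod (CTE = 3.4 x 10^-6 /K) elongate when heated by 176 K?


Thermal expansion formula: dL = alpha * L0 * dT
  dL = (3.4 x 10^-6) * 1.548 * 176 = 0.00092632 m
Convert to mm: 0.00092632 * 1000 = 0.9263 mm

0.9263 mm


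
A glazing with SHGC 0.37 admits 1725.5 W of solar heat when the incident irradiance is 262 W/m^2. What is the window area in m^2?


Rearrange Q = Area * SHGC * Irradiance:
  Area = Q / (SHGC * Irradiance)
  Area = 1725.5 / (0.37 * 262) = 17.8 m^2

17.8 m^2


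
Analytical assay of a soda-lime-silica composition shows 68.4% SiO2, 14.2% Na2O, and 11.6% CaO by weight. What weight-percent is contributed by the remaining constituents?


Sum the three major oxides:
  SiO2 + Na2O + CaO = 68.4 + 14.2 + 11.6 = 94.2%
Subtract from 100%:
  Others = 100 - 94.2 = 5.8%

5.8%


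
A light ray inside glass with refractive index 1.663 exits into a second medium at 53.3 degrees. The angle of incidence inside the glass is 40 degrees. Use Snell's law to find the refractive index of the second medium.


Apply Snell's law: n1 * sin(theta1) = n2 * sin(theta2)
  n2 = n1 * sin(theta1) / sin(theta2)
  sin(40) = 0.642788
  sin(53.3) = 0.801776
  n2 = 1.663 * 0.642788 / 0.801776 = 1.3332

1.3332


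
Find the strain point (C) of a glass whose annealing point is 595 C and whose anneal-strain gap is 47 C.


Strain point = annealing point - difference:
  T_strain = 595 - 47 = 548 C

548 C


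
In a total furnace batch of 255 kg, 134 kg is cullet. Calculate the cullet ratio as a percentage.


Cullet ratio = (cullet mass / total batch mass) * 100
  Ratio = 134 / 255 * 100 = 52.55%

52.55%


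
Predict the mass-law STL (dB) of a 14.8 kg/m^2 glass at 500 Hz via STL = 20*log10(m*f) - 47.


Mass law: STL = 20 * log10(m * f) - 47
  m * f = 14.8 * 500 = 7400
  log10(7400) = 3.86923
  STL = 20 * 3.86923 - 47 = 77.3846 - 47 = 30.4 dB

30.4 dB


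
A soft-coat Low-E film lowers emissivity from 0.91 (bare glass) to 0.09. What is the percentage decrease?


Percentage reduction = (1 - coated/uncoated) * 100
  Ratio = 0.09 / 0.91 = 0.0989
  Reduction = (1 - 0.0989) * 100 = 90.1%

90.1%


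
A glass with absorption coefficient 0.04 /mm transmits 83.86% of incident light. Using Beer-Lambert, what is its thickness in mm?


Rearrange T = exp(-alpha * thickness):
  thickness = -ln(T) / alpha
  T = 83.86/100 = 0.8386
  ln(T) = -0.17602
  -ln(T) = 0.17602
  thickness = 0.17602 / 0.04 = 4.4 mm

4.4 mm


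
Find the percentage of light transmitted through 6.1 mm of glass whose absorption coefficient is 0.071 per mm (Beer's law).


Beer-Lambert law: T = exp(-alpha * thickness)
  exponent = -0.071 * 6.1 = -0.4331
  T = exp(-0.4331) = 0.6485
  Percentage = 0.6485 * 100 = 64.85%

64.85%


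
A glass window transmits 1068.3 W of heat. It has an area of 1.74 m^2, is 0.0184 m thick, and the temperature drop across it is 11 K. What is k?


Fourier's law rearranged: k = Q * t / (A * dT)
  Numerator = 1068.3 * 0.0184 = 19.65672
  Denominator = 1.74 * 11 = 19.14
  k = 19.65672 / 19.14 = 1.027 W/mK

1.027 W/mK


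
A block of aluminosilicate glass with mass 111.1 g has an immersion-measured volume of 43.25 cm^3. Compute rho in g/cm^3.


Use the definition of density:
  rho = mass / volume
  rho = 111.1 / 43.25 = 2.569 g/cm^3

2.569 g/cm^3


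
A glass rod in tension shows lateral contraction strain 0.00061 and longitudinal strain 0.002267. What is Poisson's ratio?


Poisson's ratio: nu = lateral strain / axial strain
  nu = 0.00061 / 0.002267 = 0.2691

0.2691


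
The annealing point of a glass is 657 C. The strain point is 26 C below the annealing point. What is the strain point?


Strain point = annealing point - difference:
  T_strain = 657 - 26 = 631 C

631 C


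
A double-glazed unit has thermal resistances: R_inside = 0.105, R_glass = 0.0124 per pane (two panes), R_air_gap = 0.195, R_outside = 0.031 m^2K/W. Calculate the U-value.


Total thermal resistance (series):
  R_total = R_in + R_glass + R_air + R_glass + R_out
  R_total = 0.105 + 0.0124 + 0.195 + 0.0124 + 0.031 = 0.3558 m^2K/W
U-value = 1 / R_total = 1 / 0.3558 = 2.811 W/m^2K

2.811 W/m^2K


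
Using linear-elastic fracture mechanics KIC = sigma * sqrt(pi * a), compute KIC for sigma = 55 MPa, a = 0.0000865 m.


Fracture toughness: KIC = sigma * sqrt(pi * a)
  pi * a = pi * 0.0000865 = 0.000271748
  sqrt(pi * a) = 0.016485
  KIC = 55 * 0.016485 = 0.907 MPa*sqrt(m)

0.907 MPa*sqrt(m)


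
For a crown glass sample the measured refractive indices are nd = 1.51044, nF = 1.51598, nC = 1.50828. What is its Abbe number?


Abbe number formula: Vd = (nd - 1) / (nF - nC)
  nd - 1 = 1.51044 - 1 = 0.51044
  nF - nC = 1.51598 - 1.50828 = 0.0077
  Vd = 0.51044 / 0.0077 = 66.29

66.29


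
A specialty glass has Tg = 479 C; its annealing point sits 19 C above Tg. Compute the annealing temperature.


The annealing temperature is Tg plus the offset:
  T_anneal = 479 + 19 = 498 C

498 C


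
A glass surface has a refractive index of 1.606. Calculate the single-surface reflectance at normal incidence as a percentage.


Fresnel reflectance at normal incidence:
  R = ((n - 1)/(n + 1))^2
  (n - 1)/(n + 1) = (1.606 - 1)/(1.606 + 1) = 0.23254
  R = 0.23254^2 = 0.0540749
  R(%) = 0.0540749 * 100 = 5.407%

5.407%


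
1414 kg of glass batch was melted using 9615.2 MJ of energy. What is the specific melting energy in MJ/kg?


Rearrange E = m * s for s:
  s = E / m
  s = 9615.2 / 1414 = 6.8 MJ/kg

6.8 MJ/kg


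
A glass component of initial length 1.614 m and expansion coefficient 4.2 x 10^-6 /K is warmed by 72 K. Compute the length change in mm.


Thermal expansion formula: dL = alpha * L0 * dT
  dL = (4.2 x 10^-6) * 1.614 * 72 = 0.00048807 m
Convert to mm: 0.00048807 * 1000 = 0.4881 mm

0.4881 mm


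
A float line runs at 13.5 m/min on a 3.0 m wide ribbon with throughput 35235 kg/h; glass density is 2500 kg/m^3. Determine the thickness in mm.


Ribbon cross-section from mass balance:
  Volume rate = throughput / density = 35235 / 2500 = 14.094 m^3/h
  thickness = volume rate / (speed * 60 * width), i.e.
  thickness = throughput / (60 * speed * width * density) * 1000
  thickness = 35235 / (60 * 13.5 * 3.0 * 2500) * 1000 = 5.8 mm

5.8 mm


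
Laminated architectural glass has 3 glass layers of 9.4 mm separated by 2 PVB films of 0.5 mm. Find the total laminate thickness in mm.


Total thickness = glass contribution + PVB contribution
  Glass: 3 * 9.4 = 28.2 mm
  PVB: 2 * 0.5 = 1.0 mm
  Total = 28.2 + 1.0 = 29.2 mm

29.2 mm


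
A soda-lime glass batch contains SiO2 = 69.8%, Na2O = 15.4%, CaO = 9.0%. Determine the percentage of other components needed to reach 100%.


Sum the three major oxides:
  SiO2 + Na2O + CaO = 69.8 + 15.4 + 9.0 = 94.2%
Subtract from 100%:
  Others = 100 - 94.2 = 5.8%

5.8%


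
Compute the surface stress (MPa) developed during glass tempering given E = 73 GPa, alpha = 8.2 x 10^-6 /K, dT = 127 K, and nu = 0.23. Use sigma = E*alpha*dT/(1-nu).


Tempering stress: sigma = E * alpha * dT / (1 - nu)
  E (MPa) = 73 * 1000 = 73000
  Numerator = 73000 * (8.2 x 10^-6) * 127 = 76.0222
  Denominator = 1 - 0.23 = 0.77
  sigma = 76.0222 / 0.77 = 98.7 MPa

98.7 MPa


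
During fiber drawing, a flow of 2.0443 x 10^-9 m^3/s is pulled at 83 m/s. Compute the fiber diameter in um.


Cross-sectional area from continuity:
  A = Q / v = 2.0443 x 10^-9 / 83 = 2.463012 x 10^-11 m^2
Diameter from circular cross-section:
  d = sqrt(4A / pi) * 10^6 (m -> um)
  d = sqrt(4 * 2.463012 x 10^-11 / pi) * 10^6 = 5.6 um

5.6 um


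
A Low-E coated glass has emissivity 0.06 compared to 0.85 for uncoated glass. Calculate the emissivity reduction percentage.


Percentage reduction = (1 - coated/uncoated) * 100
  Ratio = 0.06 / 0.85 = 0.0706
  Reduction = (1 - 0.0706) * 100 = 92.9%

92.9%


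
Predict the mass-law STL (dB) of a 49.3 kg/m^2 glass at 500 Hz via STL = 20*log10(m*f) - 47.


Mass law: STL = 20 * log10(m * f) - 47
  m * f = 49.3 * 500 = 24650
  log10(24650) = 4.39182
  STL = 20 * 4.39182 - 47 = 87.8364 - 47 = 40.8 dB

40.8 dB


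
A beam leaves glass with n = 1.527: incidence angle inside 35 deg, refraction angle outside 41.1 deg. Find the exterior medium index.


Apply Snell's law: n1 * sin(theta1) = n2 * sin(theta2)
  n2 = n1 * sin(theta1) / sin(theta2)
  sin(35) = 0.573576
  sin(41.1) = 0.657375
  n2 = 1.527 * 0.573576 / 0.657375 = 1.3323

1.3323


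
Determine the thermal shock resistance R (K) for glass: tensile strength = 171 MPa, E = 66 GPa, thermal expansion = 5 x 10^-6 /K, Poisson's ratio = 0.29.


Thermal shock resistance: R = sigma * (1 - nu) / (E * alpha)
  Numerator = 171 * (1 - 0.29) = 121.41
  Denominator = 66 * 1000 * (5 x 10^-6) = 0.33
  R = 121.41 / 0.33 = 367.9 K

367.9 K


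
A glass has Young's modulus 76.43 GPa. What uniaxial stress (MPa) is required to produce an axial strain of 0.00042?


Rearrange E = sigma / epsilon:
  sigma = E * epsilon
  E (MPa) = 76.43 * 1000 = 76430
  sigma = 76430 * 0.00042 = 32.1 MPa

32.1 MPa


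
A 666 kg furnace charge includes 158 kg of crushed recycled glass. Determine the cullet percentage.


Cullet ratio = (cullet mass / total batch mass) * 100
  Ratio = 158 / 666 * 100 = 23.72%

23.72%


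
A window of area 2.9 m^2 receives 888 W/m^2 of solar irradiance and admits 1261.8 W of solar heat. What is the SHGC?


Rearrange Q = Area * SHGC * Irradiance:
  SHGC = Q / (Area * Irradiance)
  SHGC = 1261.8 / (2.9 * 888) = 0.49

0.49


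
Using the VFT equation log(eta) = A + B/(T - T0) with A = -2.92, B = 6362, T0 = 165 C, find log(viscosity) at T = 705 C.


VFT equation: log(eta) = A + B / (T - T0)
  T - T0 = 705 - 165 = 540
  B / (T - T0) = 6362 / 540 = 11.781
  log(eta) = -2.92 + 11.781 = 8.861

8.861


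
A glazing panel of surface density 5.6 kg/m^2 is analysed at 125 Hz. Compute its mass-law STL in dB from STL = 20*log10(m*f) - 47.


Mass law: STL = 20 * log10(m * f) - 47
  m * f = 5.6 * 125 = 700
  log10(700) = 2.8451
  STL = 20 * 2.8451 - 47 = 56.902 - 47 = 9.9 dB

9.9 dB


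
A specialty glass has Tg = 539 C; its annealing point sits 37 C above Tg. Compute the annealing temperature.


The annealing temperature is Tg plus the offset:
  T_anneal = 539 + 37 = 576 C

576 C


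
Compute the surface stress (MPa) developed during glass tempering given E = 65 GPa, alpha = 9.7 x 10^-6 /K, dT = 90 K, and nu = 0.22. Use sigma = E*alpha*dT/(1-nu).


Tempering stress: sigma = E * alpha * dT / (1 - nu)
  E (MPa) = 65 * 1000 = 65000
  Numerator = 65000 * (9.7 x 10^-6) * 90 = 56.745
  Denominator = 1 - 0.22 = 0.78
  sigma = 56.745 / 0.78 = 72.8 MPa

72.8 MPa


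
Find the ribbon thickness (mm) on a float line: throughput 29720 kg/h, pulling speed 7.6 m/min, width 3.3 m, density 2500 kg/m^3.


Ribbon cross-section from mass balance:
  Volume rate = throughput / density = 29720 / 2500 = 11.888 m^3/h
  thickness = volume rate / (speed * 60 * width), i.e.
  thickness = throughput / (60 * speed * width * density) * 1000
  thickness = 29720 / (60 * 7.6 * 3.3 * 2500) * 1000 = 7.9 mm

7.9 mm


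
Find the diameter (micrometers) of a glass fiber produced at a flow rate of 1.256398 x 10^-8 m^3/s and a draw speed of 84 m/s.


Cross-sectional area from continuity:
  A = Q / v = 1.256398 x 10^-8 / 84 = 1.495712 x 10^-10 m^2
Diameter from circular cross-section:
  d = sqrt(4A / pi) * 10^6 (m -> um)
  d = sqrt(4 * 1.495712 x 10^-10 / pi) * 10^6 = 13.8 um

13.8 um


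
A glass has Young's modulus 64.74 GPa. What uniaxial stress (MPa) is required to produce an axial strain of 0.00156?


Rearrange E = sigma / epsilon:
  sigma = E * epsilon
  E (MPa) = 64.74 * 1000 = 64740
  sigma = 64740 * 0.00156 = 100.99 MPa

100.99 MPa


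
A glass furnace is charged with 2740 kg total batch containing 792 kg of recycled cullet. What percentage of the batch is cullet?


Cullet ratio = (cullet mass / total batch mass) * 100
  Ratio = 792 / 2740 * 100 = 28.91%

28.91%


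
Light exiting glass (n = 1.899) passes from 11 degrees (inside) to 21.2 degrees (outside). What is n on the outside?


Apply Snell's law: n1 * sin(theta1) = n2 * sin(theta2)
  n2 = n1 * sin(theta1) / sin(theta2)
  sin(11) = 0.190809
  sin(21.2) = 0.361625
  n2 = 1.899 * 0.190809 / 0.361625 = 1.002

1.002


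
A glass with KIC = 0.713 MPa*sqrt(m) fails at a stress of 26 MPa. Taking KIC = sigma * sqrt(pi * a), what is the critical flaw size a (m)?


Rearrange KIC = sigma * sqrt(pi * a):
  sqrt(pi * a) = KIC / sigma
  sqrt(pi * a) = 0.713 / 26 = 0.027423
  a = (KIC / sigma)^2 / pi
  a = 0.027423^2 / pi = 0.0002394 m

0.0002394 m


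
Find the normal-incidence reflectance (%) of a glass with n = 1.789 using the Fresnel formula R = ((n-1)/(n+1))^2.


Fresnel reflectance at normal incidence:
  R = ((n - 1)/(n + 1))^2
  (n - 1)/(n + 1) = (1.789 - 1)/(1.789 + 1) = 0.282897
  R = 0.282897^2 = 0.0800307
  R(%) = 0.0800307 * 100 = 8.003%

8.003%


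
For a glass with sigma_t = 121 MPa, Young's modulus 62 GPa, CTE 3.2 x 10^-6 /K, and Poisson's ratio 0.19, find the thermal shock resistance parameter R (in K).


Thermal shock resistance: R = sigma * (1 - nu) / (E * alpha)
  Numerator = 121 * (1 - 0.19) = 98.01
  Denominator = 62 * 1000 * (3.2 x 10^-6) = 0.1984
  R = 98.01 / 0.1984 = 494.0 K

494.0 K


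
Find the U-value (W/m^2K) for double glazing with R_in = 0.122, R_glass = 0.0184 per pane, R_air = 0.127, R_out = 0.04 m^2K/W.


Total thermal resistance (series):
  R_total = R_in + R_glass + R_air + R_glass + R_out
  R_total = 0.122 + 0.0184 + 0.127 + 0.0184 + 0.04 = 0.3258 m^2K/W
U-value = 1 / R_total = 1 / 0.3258 = 3.069 W/m^2K

3.069 W/m^2K


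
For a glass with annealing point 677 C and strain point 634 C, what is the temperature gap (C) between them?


Gap = T_anneal - T_strain:
  gap = 677 - 634 = 43 C

43 C


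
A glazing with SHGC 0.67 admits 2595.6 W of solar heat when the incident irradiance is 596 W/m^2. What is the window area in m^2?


Rearrange Q = Area * SHGC * Irradiance:
  Area = Q / (SHGC * Irradiance)
  Area = 2595.6 / (0.67 * 596) = 6.5 m^2

6.5 m^2


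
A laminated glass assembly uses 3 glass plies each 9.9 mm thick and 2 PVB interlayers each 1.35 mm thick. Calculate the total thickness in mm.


Total thickness = glass contribution + PVB contribution
  Glass: 3 * 9.9 = 29.7 mm
  PVB: 2 * 1.35 = 2.7 mm
  Total = 29.7 + 2.7 = 32.4 mm

32.4 mm


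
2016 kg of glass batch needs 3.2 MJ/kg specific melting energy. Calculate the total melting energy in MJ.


Total energy = mass * specific energy
  E = 2016 * 3.2 = 6451.2 MJ

6451.2 MJ


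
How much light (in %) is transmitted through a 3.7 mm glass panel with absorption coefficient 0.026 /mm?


Beer-Lambert law: T = exp(-alpha * thickness)
  exponent = -0.026 * 3.7 = -0.0962
  T = exp(-0.0962) = 0.9083
  Percentage = 0.9083 * 100 = 90.83%

90.83%


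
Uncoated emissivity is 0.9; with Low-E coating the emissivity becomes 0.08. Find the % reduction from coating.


Percentage reduction = (1 - coated/uncoated) * 100
  Ratio = 0.08 / 0.9 = 0.0889
  Reduction = (1 - 0.0889) * 100 = 91.1%

91.1%


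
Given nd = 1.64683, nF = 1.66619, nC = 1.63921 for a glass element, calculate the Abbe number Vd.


Abbe number formula: Vd = (nd - 1) / (nF - nC)
  nd - 1 = 1.64683 - 1 = 0.64683
  nF - nC = 1.66619 - 1.63921 = 0.02698
  Vd = 0.64683 / 0.02698 = 23.97

23.97


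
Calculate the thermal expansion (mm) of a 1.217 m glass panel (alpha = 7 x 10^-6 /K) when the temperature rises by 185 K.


Thermal expansion formula: dL = alpha * L0 * dT
  dL = (7 x 10^-6) * 1.217 * 185 = 0.00157602 m
Convert to mm: 0.00157602 * 1000 = 1.576 mm

1.576 mm


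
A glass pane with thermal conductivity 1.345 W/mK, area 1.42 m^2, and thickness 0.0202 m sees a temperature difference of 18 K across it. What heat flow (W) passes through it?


Fourier's law: Q = k * A * dT / t
  Q = 1.345 * 1.42 * 18 / 0.0202
  Q = 34.3782 / 0.0202 = 1701.9 W

1701.9 W


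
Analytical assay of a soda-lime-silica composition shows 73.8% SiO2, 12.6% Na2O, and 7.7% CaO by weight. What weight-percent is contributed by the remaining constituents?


Sum the three major oxides:
  SiO2 + Na2O + CaO = 73.8 + 12.6 + 7.7 = 94.1%
Subtract from 100%:
  Others = 100 - 94.1 = 5.9%

5.9%


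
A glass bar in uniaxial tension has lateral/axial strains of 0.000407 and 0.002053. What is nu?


Poisson's ratio: nu = lateral strain / axial strain
  nu = 0.000407 / 0.002053 = 0.1982

0.1982


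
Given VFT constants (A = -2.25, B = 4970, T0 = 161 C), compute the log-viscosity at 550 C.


VFT equation: log(eta) = A + B / (T - T0)
  T - T0 = 550 - 161 = 389
  B / (T - T0) = 4970 / 389 = 12.776
  log(eta) = -2.25 + 12.776 = 10.526

10.526
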